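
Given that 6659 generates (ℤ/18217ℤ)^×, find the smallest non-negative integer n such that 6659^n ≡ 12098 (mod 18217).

12028

Baby-step giant-step with m = ceil(sqrt(18216)) = 135.
Baby table (6659^j mod 18217 for j=0..134):
  0:1  1:6659  2:2103  3:13221  4:14095  5:4621  6:2726  7:8302
  8:12640  9:7220  10:3317  11:8899  12:16757  13:5738  14:8293  15:7360
  16:6510  17:11847  18:9563  19:11602  20:17638  21:6443  22:2902  23:14398
  24:211  25:2340  26:6525  27:2430  28:4674  29:9530  30:10459  31:2890
  32:7358  33:11409  34:7641  35:1338  36:1629  37:8396  38:991  39:4515
  40:7335  41:3988  42:13923  43:6944  44:5350  45:11415  46:11161  47:13956
  48:8087  49:1881  50:10500  51:2654  52:2496  53:6960  54:2592  55:8629
  56:4093  57:2655  58:9155  59:9063  60:15813  61:4507  62:8714  63:5381
  64:17457  65:3486  66:4816  67:7824  68:17613  69:3921  70:4978  71:11779
  72:12176  73:14334  74:11243  75:13484  76:16580  77:11200  78:402  79:17236
  80:7424  81:13695  82:703  83:17725  84:2832  85:3693  86:16954  87:5937
  88:3593  89:6866  90:14241  91:11334  92:75  93:7566  94:11989  95:7857
  96:539  97:452  98:4063  99:3272  100:716  101:13207  102:11954  103:11613
  104:18019  105:11359  106:2597  107:5490  108:14608  109:14109  110:6762  111:13951
  112:11226  113:9583  114:17263  115:5047  116:15825  117:11547  118:15733  119:80
  120:4427  121:4287  122:1094  123:16363  124:5340  125:17693  126:8348  127:9265
  128:12873  129:10322  130:1457  131:10719  132:3615  133:7628  134:5856
Giant step factor: 6659^(-135) ≡ 15973 (mod 18217).
Scan 12098·15973^i mod 18217 for i = 0, 1, …:
  i=0: 12098   i=1: 13635   i=2: 7620   i=3: 6483
  i=4: 7531   i=5: 5812   i=6: 1244   i=7: 13882
  i=8: 18079   i=9: 18200     …   i=88: 15503
  i=89: 5738
Match at i=89, j=13: n = 89·135 + 13 = 12028.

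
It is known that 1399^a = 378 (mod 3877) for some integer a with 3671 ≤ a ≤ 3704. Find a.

Compute 1399^3671 mod 3877 = 457, then multiply by 1399 repeatedly:
  1399^3671=457  1399^3672=3515  1399^3673=1449  1399^3674=3357  1399^3675=1396
  1399^3676=2873  1399^3677=2755  1399^3678=507  1399^3679=3679  1399^3680=2142
  1399^3681=3614  1399^3682=378
Found 378 at exponent 3682.

3682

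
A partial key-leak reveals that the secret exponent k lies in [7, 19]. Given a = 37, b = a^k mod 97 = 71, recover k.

17

Compute 37^7 mod 97 = 68, then multiply by 37 repeatedly:
  37^7=68  37^8=91  37^9=69  37^10=31  37^11=80
  37^12=50  37^13=7  37^14=65  37^15=77  37^16=36
  37^17=71
Found 71 at exponent 17.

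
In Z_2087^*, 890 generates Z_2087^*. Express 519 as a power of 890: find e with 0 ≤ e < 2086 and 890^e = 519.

191

Baby-step giant-step with m = ceil(sqrt(2086)) = 46.
Baby table (890^j mod 2087 for j=0..45):
  0:1  1:890  2:1127  3:1270  4:1233  5:1695  6:1736  7:660
  8:953  9:848  10:1313  11:1937  12:68  13:2084  14:1504  15:793
  16:364  17:475  18:1176  19:1053  20:107  21:1315  22:1630  23:235
  24:450  25:1883  26:9  27:1749  28:1795  29:995  30:662  31:646
  32:1015  33:1766  34:229  35:1371  36:1382  37:737  38:612  39:2060
  40:1014  41:876  42:1189  43:101  44:149  45:1129
Giant step factor: 890^(-46) ≡ 1387 (mod 2087).
Scan 519·1387^i mod 2087 for i = 0, 1, …:
  i=0: 519   i=1: 1925   i=2: 702   i=3: 1132
  i=4: 660
Match at i=4, j=7: e = 4·46 + 7 = 191.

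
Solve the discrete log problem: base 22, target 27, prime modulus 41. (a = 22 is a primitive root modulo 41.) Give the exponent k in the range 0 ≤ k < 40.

Successive powers of 22 modulo 41:
  22^0=1  22^1=22  22^2=33  22^3=29  22^4=23  22^5=14
  22^6=21  22^7=11  22^8=37  22^9=35  22^10=32  22^11=7
  22^12=31  22^13=26  22^14=39  22^15=38  22^16=16  22^17=24
  22^18=36  22^19=13  22^20=40  22^21=19  22^22=8  22^23=12
  22^24=18  22^25=27
So 22^25 ≡ 27 (mod 41), giving k = 25.

25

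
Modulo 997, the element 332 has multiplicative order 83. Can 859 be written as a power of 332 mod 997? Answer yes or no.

859 ∈ ⟨332⟩ iff 859^83 ≡ 1 (mod 997), since |⟨332⟩| = 83.
859^83 mod 997 = 252.
Since 252 ≠ 1, 859 does not lie in the subgroup.

no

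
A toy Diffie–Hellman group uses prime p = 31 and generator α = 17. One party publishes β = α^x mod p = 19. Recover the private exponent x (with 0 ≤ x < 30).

Successive powers of 17 modulo 31:
  17^0=1  17^1=17  17^2=10  17^3=15  17^4=7  17^5=26
  17^6=8  17^7=12  17^8=18  17^9=27  17^10=25  17^11=22
  17^12=2  17^13=3  17^14=20  17^15=30  17^16=14  17^17=21
  17^18=16  17^19=24  17^20=5  17^21=23  17^22=19
So 17^22 ≡ 19 (mod 31), giving x = 22.

22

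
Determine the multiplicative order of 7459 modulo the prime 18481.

The order of 7459 must divide p − 1 = 18480 = 2^4 · 3 · 5 · 7 · 11.
Divisors: 1, 2, 3, 4, 5, 6, 7, 8, 10, 11, 12, 14, 15, 16, 20, 21, 22, 24, 28, 30, 33, 35, 40, 42, 44, 48, 55, 56, 60, 66, 70, 77, 80, 84, 88, 105, 110, 112, 120, 132, 140, 154, 165, 168, 176, 210, 220, 231, 240, 264, 280, 308, 330, 336, 385, 420, 440, 462, 528, 560, 616, 660, 770, 840, 880, 924, 1155, 1232, 1320, 1540, 1680, 1848, 2310, 2640, 3080, 3696, 4620, 6160, 9240, 18480.
Check each in increasing order: 7459^1 ≡ 7459;  7459^2 ≡ 8871;  7459^3 ≡ 6809;  7459^4 ≡ 2543;  7459^5 ≡ 6731;  7459^6 ≡ 12133;  7459^7 ≡ 17071;  7459^8 ≡ 16980;  7459^10 ≡ 9430;  7459^11 ≡ 18165;  7459^12 ≡ 8524;  7459^14 ≡ 10633;  7459^15 ≡ 9576;  7459^16 ≡ 16800;  7459^20 ≡ 12809;  7459^21 ≡ 14042;  7459^22 ≡ 7451;  7459^24 ≡ 9765;  7459^28 ≡ 12412;  7459^30 ≡ 15535;  7459^33 ≡ 11052;  7459^35 ≡ 587;  7459^40 ≡ 14644;  7459^42 ≡ 3975;  7459^44 ≡ 477;  7459^48 ≡ 11746;  7459^55 ≡ 15597;  7459^56 ≡ 128;  7459^60 ≡ 11327;  7459^66 ≡ 5775;  7459^70 ≡ 11911;  7459^77 ≡ 4719;  7459^80 ≡ 11693;  7459^84 ≡ 17851;  7459^88 ≡ 5757;  7459^105 ≡ 5939;  7459^110 ≡ 1006;  7459^112 ≡ 16384;  7459^120 ≡ 5827;  7459^132 ≡ 10901;  7459^140 ≡ 11765;  7459^154 ≡ 17837;  7459^165 ≡ 213;  7459^168 ≡ 8799;  7459^176 ≡ 6616;  7459^210 ≡ 9973;  7459^220 ≡ 14062;  7459^231 ≡ 10329;  7459^240 ≡ 4332;  7459^264 ≡ 17452;  7459^280 ≡ 11016;  7459^308 ≡ 8154;  7459^330 ≡ 8407;  7459^336 ≡ 5492;  7459^385 ≡ 1284;  7459^420 ≡ 14468;  7459^440 ≡ 11625;  7459^462 ≡ 15909;  7459^528 ≡ 5424;  7459^560 ≡ 6010;  7459^616 ≡ 11559;  7459^660 ≡ 6305;  7459^770 ≡ 3847;  7459^840 ≡ 7218;  7459^880 ≡ 7553;  7459^924 ≡ 17467;  7459^1155 ≡ 5121;  7459^1232 ≡ 11332;  7459^1320 ≡ 394;  7459^1540 ≡ 14609;  7459^1680 ≡ 1585;  7459^1848 ≡ 11741;  7459^2310 ≡ 102;  7459^2640 ≡ 7388;  7459^3080 ≡ 4293;  7459^3696 ≡ 1302;  7459^4620 ≡ 10404;  7459^6160 ≡ 4292;  7459^9240 ≡ 18480;  7459^18480 ≡ 1.
Smallest exponent giving 1 is 18480.

18480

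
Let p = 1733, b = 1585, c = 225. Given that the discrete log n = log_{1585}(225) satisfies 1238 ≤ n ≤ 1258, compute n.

Compute 1585^1238 mod 1733 = 1594, then multiply by 1585 repeatedly:
  1585^1238=1594  1585^1239=1509  1585^1240=225
Found 225 at exponent 1240.

1240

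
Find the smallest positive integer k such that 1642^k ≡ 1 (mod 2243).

1121

The order of 1642 must divide p − 1 = 2242 = 2 · 19 · 59.
Divisors: 1, 2, 19, 38, 59, 118, 1121, 2242.
Check each in increasing order: 1642^1 ≡ 1642;  1642^2 ≡ 78;  1642^19 ≡ 679;  1642^38 ≡ 1226;  1642^59 ≡ 1048;  1642^118 ≡ 1477;  1642^1121 ≡ 1.
Smallest exponent giving 1 is 1121.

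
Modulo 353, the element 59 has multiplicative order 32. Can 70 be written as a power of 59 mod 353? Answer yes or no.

yes

70 ∈ ⟨59⟩ iff 70^32 ≡ 1 (mod 353), since |⟨59⟩| = 32.
70^32 mod 353 = 1.
Since 1 = 1, 70 lies in the subgroup.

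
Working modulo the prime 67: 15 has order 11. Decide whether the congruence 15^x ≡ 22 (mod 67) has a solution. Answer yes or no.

yes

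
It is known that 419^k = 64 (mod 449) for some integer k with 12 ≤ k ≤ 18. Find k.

Compute 419^12 mod 449 = 64, then multiply by 419 repeatedly:
  419^12=64
Found 64 at exponent 12.

12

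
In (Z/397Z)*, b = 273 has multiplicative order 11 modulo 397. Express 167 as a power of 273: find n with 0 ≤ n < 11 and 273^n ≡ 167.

3

Successive powers of 273 modulo 397:
  273^0=1  273^1=273  273^2=290  273^3=167
So 273^3 ≡ 167 (mod 397), giving n = 3.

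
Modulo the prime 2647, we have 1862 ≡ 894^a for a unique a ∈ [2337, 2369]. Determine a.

2343

Compute 894^2337 mod 2647 = 688, then multiply by 894 repeatedly:
  894^2337=688  894^2338=968  894^2339=2470  894^2340=582  894^2341=1496
  894^2342=689  894^2343=1862
Found 1862 at exponent 2343.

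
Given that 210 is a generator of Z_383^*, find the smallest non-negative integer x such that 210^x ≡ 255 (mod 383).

293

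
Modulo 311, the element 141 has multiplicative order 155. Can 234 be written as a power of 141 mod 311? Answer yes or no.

yes

234 ∈ ⟨141⟩ iff 234^155 ≡ 1 (mod 311), since |⟨141⟩| = 155.
234^155 mod 311 = 1.
Since 1 = 1, 234 lies in the subgroup.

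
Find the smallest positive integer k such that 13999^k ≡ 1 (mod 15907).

The order of 13999 must divide p − 1 = 15906 = 2 · 3 · 11 · 241.
Divisors: 1, 2, 3, 6, 11, 22, 33, 66, 241, 482, 723, 1446, 2651, 5302, 7953, 15906.
Check each in increasing order: 13999^1 ≡ 13999;  13999^2 ≡ 13668;  13999^3 ≡ 8936;  13999^6 ≡ 14863;  13999^11 ≡ 4531;  13999^22 ≡ 9931;  13999^33 ≡ 12365;  13999^66 ≡ 11048;  13999^241 ≡ 1300;  13999^482 ≡ 3858;  13999^723 ≡ 4695;  13999^1446 ≡ 11830;  13999^2651 ≡ 12211;  13999^5302 ≡ 12210;  13999^7953 ≡ 15906;  13999^15906 ≡ 1.
Smallest exponent giving 1 is 15906.

15906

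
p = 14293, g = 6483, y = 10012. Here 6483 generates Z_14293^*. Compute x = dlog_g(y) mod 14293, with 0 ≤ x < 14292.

11195

Baby-step giant-step with m = ceil(sqrt(14292)) = 120.
Baby table (6483^j mod 14293 for j=0..119):
  0:1  1:6483  2:7869  3:3010  4:3885  5:2189  6:12631  7:2176
  8:14110  9:14223  10:3566  11:6597  12:3695  13:13910  14:3993  15:1996
  16:4903  17:12810  18:4900  19:7654  20:9879  21:12917  22:12517  23:6350
  24:3210  25:14115  26:3759  27:32  28:7354  29:8827  30:10562  31:9976
  32:12876  33:3988  34:12460  35:8437  36:12053  37:14061  38:11002  39:3896
  40:2037  41:13432  42:6700  43:13966  44:9716  45:13870  46:1947  47:1682
  48:13140  49:340  50:3098  51:2669  52:8597  53:5944  54:1024  55:6640
  56:10897  57:9245  58:4786  59:11828  60:13272  61:12809  62:12710  63:14078
  64:6869  65:9032  66:10328  67:8012  68:1034  69:5  70:3829  71:10759
  72:757  73:5132  74:10945  75:5983  76:10880  77:13378  78:13943  79:3537
  80:4399  81:4182  82:12378  83:5672  84:9980  85:10222  86:6878  87:10207
  88:9684  89:6516  90:7413  91:5413  92:3164  93:1757  94:13403  95:4502
  96:160  97:8184  98:1256  99:9931  100:7001  101:7208  102:5647  103:5128
  104:13599  105:3093  106:13133  107:12131  108:5187  109:10185  110:9988  111:4914
  112:12658  113:5701  114:12178  115:9735  116:8410  117:8528  118:1700  119:1197
Giant step factor: 6483^(-120) ≡ 196 (mod 14293).
Scan 10012·196^i mod 14293 for i = 0, 1, …:
  i=0: 10012   i=1: 4211   i=2: 10655   i=3: 1602
  i=4: 13839   i=5: 11067   i=6: 10889   i=7: 4587
  i=8: 12886   i=9: 10088     …   i=92: 5804
  i=93: 8437
Match at i=93, j=35: x = 93·120 + 35 = 11195.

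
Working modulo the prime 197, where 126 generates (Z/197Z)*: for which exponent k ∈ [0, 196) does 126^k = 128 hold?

Baby-step giant-step with m = ceil(sqrt(196)) = 14.
Baby table (126^j mod 197 for j=0..13):
  0:1  1:126  2:116  3:38  4:60  5:74  6:65  7:113
  8:54  9:106  10:157  11:82  12:88  13:56
Giant step factor: 126^(-14) ≡ 93 (mod 197).
Scan 128·93^i mod 197 for i = 0, 1, …:
  i=0: 128   i=1: 84   i=2: 129   i=3: 177
  i=4: 110   i=5: 183   i=6: 77   i=7: 69
  i=8: 113
Match at i=8, j=7: k = 8·14 + 7 = 119.

119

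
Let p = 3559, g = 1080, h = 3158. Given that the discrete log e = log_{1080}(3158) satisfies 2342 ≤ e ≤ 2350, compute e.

Compute 1080^2342 mod 3559 = 891, then multiply by 1080 repeatedly:
  1080^2342=891  1080^2343=1350  1080^2344=2369  1080^2345=3158
Found 3158 at exponent 2345.

2345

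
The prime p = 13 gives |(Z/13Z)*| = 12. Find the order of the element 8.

The order of 8 must divide p − 1 = 12 = 2^2 · 3.
Divisors: 1, 2, 3, 4, 6, 12.
Check each in increasing order: 8^1 ≡ 8;  8^2 ≡ 12;  8^3 ≡ 5;  8^4 ≡ 1.
Smallest exponent giving 1 is 4.

4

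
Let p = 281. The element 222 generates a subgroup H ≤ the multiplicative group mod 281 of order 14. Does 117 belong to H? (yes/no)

⟨222⟩ has order 14; its elements mod 281 are {1, 32, 59, 79, 100, 109, 116, 165, 172, 181, 202, 222, 249, 280}.
117 is not in this set.

no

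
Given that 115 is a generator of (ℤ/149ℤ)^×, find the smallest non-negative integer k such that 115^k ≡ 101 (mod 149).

99

Baby-step giant-step with m = ceil(sqrt(148)) = 13.
Baby table (115^j mod 149 for j=0..12):
  0:1  1:115  2:113  3:32  4:104  5:40  6:130  7:50
  8:88  9:137  10:110  11:134  12:63
Giant step factor: 115^(-13) ≡ 141 (mod 149).
Scan 101·141^i mod 149 for i = 0, 1, …:
  i=0: 101   i=1: 86   i=2: 57   i=3: 140
  i=4: 72   i=5: 20   i=6: 138   i=7: 88
Match at i=7, j=8: k = 7·13 + 8 = 99.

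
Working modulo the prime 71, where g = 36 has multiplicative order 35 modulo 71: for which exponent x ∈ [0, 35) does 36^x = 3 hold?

19

Successive powers of 36 modulo 71:
  36^0=1  36^1=36  36^2=18  36^3=9  36^4=40  36^5=20
  36^6=10  36^7=5  36^8=38  36^9=19  36^10=45  36^11=58
  36^12=29  36^13=50  36^14=25  36^15=48  36^16=24  36^17=12
  36^18=6  36^19=3
So 36^19 ≡ 3 (mod 71), giving x = 19.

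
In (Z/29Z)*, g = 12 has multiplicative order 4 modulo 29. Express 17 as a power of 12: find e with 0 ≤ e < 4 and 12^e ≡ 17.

3

Successive powers of 12 modulo 29:
  12^0=1  12^1=12  12^2=28  12^3=17
So 12^3 ≡ 17 (mod 29), giving e = 3.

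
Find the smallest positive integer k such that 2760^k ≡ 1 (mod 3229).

The order of 2760 must divide p − 1 = 3228 = 2^2 · 3 · 269.
Divisors: 1, 2, 3, 4, 6, 12, 269, 538, 807, 1076, 1614, 3228.
Check each in increasing order: 2760^1 ≡ 2760;  2760^2 ≡ 389;  2760^3 ≡ 1612;  2760^4 ≡ 2787;  2760^6 ≡ 2428;  2760^12 ≡ 2259;  2760^269 ≡ 1656;  2760^538 ≡ 915;  2760^807 ≡ 839;  2760^1076 ≡ 914;  2760^1614 ≡ 3228;  2760^3228 ≡ 1.
Smallest exponent giving 1 is 3228.

3228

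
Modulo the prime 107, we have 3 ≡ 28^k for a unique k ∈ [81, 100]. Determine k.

84

Compute 28^81 mod 107 = 82, then multiply by 28 repeatedly:
  28^81=82  28^82=49  28^83=88  28^84=3
Found 3 at exponent 84.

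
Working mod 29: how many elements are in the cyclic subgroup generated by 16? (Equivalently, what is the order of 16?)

7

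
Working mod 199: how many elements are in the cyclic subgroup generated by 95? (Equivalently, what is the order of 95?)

198

The order of 95 must divide p − 1 = 198 = 2 · 3^2 · 11.
Divisors: 1, 2, 3, 6, 9, 11, 18, 22, 33, 66, 99, 198.
Check each in increasing order: 95^1 ≡ 95;  95^2 ≡ 70;  95^3 ≡ 83;  95^6 ≡ 123;  95^9 ≡ 60;  95^11 ≡ 21;  95^18 ≡ 18;  95^22 ≡ 43;  95^33 ≡ 107;  95^66 ≡ 106;  95^99 ≡ 198;  95^198 ≡ 1.
Smallest exponent giving 1 is 198.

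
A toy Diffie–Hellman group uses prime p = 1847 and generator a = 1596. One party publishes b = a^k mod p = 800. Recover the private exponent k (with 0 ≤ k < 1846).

Baby-step giant-step with m = ceil(sqrt(1846)) = 43.
Baby table (1596^j mod 1847 for j=0..42):
  0:1  1:1596  2:203  3:763  4:575  5:1588  6:364  7:986
  8:12  9:682  10:589  11:1768  12:1359  13:586  14:674  15:750
  16:144  17:796  18:1527  19:899  20:1532  21:1491  22:700  23:1612
  24:1728  25:317  26:1701  27:1553  28:1761  29:1269  30:1012  31:874
  32:419  33:110  34:95  35:166  36:815  37:452  38:1062  39:1253
  40:1334  41:1320  42:1140
Giant step factor: 1596^(-43) ≡ 535 (mod 1847).
Scan 800·535^i mod 1847 for i = 0, 1, …:
  i=0: 800   i=1: 1343   i=2: 22   i=3: 688
  i=4: 527   i=5: 1201   i=6: 1626   i=7: 1820
  i=8: 331   i=9: 1620     …   i=25: 1622
  i=26: 1527
Match at i=26, j=18: k = 26·43 + 18 = 1136.

1136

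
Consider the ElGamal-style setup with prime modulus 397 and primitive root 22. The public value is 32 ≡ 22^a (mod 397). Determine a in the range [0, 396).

333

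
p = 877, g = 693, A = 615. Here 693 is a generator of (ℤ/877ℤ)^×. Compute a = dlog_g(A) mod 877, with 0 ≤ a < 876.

335

Baby-step giant-step with m = ceil(sqrt(876)) = 30.
Baby table (693^j mod 877 for j=0..29):
  0:1  1:693  2:530  3:704  4:260  5:395  6:111  7:624
  8:71  9:91  10:796  11:872  12:43  13:858  14:865  15:454
  16:656  17:322  18:388  19:522  20:422  21:405  22:25  23:662
  24:95  25:60  26:361  27:228  28:144  29:691
Giant step factor: 693^(-30) ≡ 710 (mod 877).
Scan 615·710^i mod 877 for i = 0, 1, …:
  i=0: 615   i=1: 781   i=2: 246   i=3: 137
  i=4: 800   i=5: 581   i=6: 320   i=7: 57
  i=8: 128   i=9: 549   i=10: 402   i=11: 395
Match at i=11, j=5: a = 11·30 + 5 = 335.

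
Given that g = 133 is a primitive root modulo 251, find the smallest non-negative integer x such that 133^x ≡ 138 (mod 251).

25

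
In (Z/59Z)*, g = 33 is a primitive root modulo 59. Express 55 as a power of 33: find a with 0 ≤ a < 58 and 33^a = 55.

Baby-step giant-step with m = ceil(sqrt(58)) = 8.
Baby table (33^j mod 59 for j=0..7):
  0:1  1:33  2:27  3:6  4:21  5:44  6:36  7:8
Giant step factor: 33^(-8) ≡ 19 (mod 59).
Scan 55·19^i mod 59 for i = 0, 1, …:
  i=0: 55   i=1: 42   i=2: 31   i=3: 58
  i=4: 40   i=5: 52   i=6: 44
Match at i=6, j=5: a = 6·8 + 5 = 53.

53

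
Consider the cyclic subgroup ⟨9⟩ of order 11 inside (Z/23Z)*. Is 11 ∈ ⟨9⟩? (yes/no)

no

⟨9⟩ has order 11; its elements mod 23 are {1, 2, 3, 4, 6, 8, 9, 12, 13, 16, 18}.
11 is not in this set.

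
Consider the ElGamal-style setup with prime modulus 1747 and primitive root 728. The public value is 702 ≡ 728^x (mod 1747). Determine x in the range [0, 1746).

511

Baby-step giant-step with m = ceil(sqrt(1746)) = 42.
Baby table (728^j mod 1747 for j=0..41):
  0:1  1:728  2:643  3:1655  4:1157  5:242  6:1476  7:123
  8:447  9:474  10:913  11:804  12:67  13:1607  14:1153  15:824
  16:651  17:491  18:1060  19:1253  20:250  21:312  22:26  23:1458
  24:995  25:1102  26:383  27:1051  28:1689  29:1451  30:1140  31:95
  32:1027  33:1687  34:1742  35:1601  36:279  37:460  38:1203  39:537
  40:1355  41:1132
Giant step factor: 728^(-42) ≡ 784 (mod 1747).
Scan 702·784^i mod 1747 for i = 0, 1, …:
  i=0: 702   i=1: 63   i=2: 476   i=3: 1073
  i=4: 925   i=5: 195   i=6: 891   i=7: 1491
  i=8: 201   i=9: 354   i=10: 1510   i=11: 1121
  i=12: 123
Match at i=12, j=7: x = 12·42 + 7 = 511.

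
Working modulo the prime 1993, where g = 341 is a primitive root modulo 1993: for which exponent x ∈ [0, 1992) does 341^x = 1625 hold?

Baby-step giant-step with m = ceil(sqrt(1992)) = 45.
Baby table (341^j mod 1993 for j=0..44):
  0:1  1:341  2:687  3:1086  4:1621  5:700  6:1533  7:587
  8:867  9:683  10:1715  11:866  12:342  13:1028  14:1773  15:714
  16:328  17:240  18:127  19:1454  20:1550  21:405  22:588  23:1208
  24:1370  25:808  26:494  27:1042  28:568  29:367  30:1581  31:1011
  32:1955  33:993  34:1796  35:585  36:185  37:1302  38:1536  39:1610
  40:935  41:1948  42:599  43:973  44:955
Giant step factor: 341^(-45) ≡ 1660 (mod 1993).
Scan 1625·1660^i mod 1993 for i = 0, 1, …:
  i=0: 1625   i=1: 971   i=2: 1516   i=3: 1394
  i=4: 167   i=5: 193   i=6: 1500   i=7: 743
  i=8: 1706   i=9: 1900     …   i=25: 1487
  i=26: 1086
Match at i=26, j=3: x = 26·45 + 3 = 1173.

1173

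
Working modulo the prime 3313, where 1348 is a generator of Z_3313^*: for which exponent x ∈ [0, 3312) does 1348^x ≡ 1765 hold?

1805

Baby-step giant-step with m = ceil(sqrt(3312)) = 58.
Baby table (1348^j mod 3313 for j=0..57):
  0:1  1:1348  2:1580  3:2894  4:1711  5:580  6:3285  7:2012
  8:2142  9:1793  10:1787  11:325  12:784  13:3298  14:2971  15:2804
  16:2972  17:839  18:1239  19:420  20:2950  21:1000  22:2922  23:3012
  24:1751  25:1492  26:225  27:1817  28:1009  29:1802  30:667  31:1293
  32:326  33:2132  34:1565  35:2552  36:1202  37:239  38:811  39:3251
  40:2562  41:1430  42:2787  43:3247  44:483  45:1736  46:1150  47:3029
  48:1476  49:1848  50:3041  51:1087  52:930  53:1326  54:1741  55:1264
  56:990  57:2694
Giant step factor: 1348^(-58) ≡ 1478 (mod 3313).
Scan 1765·1478^i mod 3313 for i = 0, 1, …:
  i=0: 1765   i=1: 1339   i=2: 1181   i=3: 2880
  i=4: 2748   i=5: 3119   i=6: 1499   i=7: 2438
  i=8: 2133   i=9: 1911     …   i=30: 2615
  i=31: 2012
Match at i=31, j=7: x = 31·58 + 7 = 1805.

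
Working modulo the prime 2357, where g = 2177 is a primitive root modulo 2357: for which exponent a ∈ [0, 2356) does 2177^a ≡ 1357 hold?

Baby-step giant-step with m = ceil(sqrt(2356)) = 49.
Baby table (2177^j mod 2357 for j=0..48):
  0:1  1:2177  2:1759  3:1575  4:1697  5:950  6:1061  7:2294
  8:1912  9:2319  10:2126  11:1511  12:1432  13:1510  14:1612  15:2108
  16:37  17:411  18:1444  19:1707  20:1507  21:2152  22:1545  23:26
  24:34  25:951  26:881  27:1696  28:1130  29:1659  30:719  31:215
  32:1369  33:1065  34:1574  35:1877  36:1548  37:1843  38:597  39:962
  40:1258  41:2189  42:1956  43:1470  44:1741  45:101  46:676  47:884
  48:1156
Giant step factor: 2177^(-49) ≡ 1750 (mod 2357).
Scan 1357·1750^i mod 2357 for i = 0, 1, …:
  i=0: 1357   i=1: 1251   i=2: 1954   i=3: 1850
  i=4: 1339   i=5: 392   i=6: 113   i=7: 2119
  i=8: 689   i=9: 1323   i=10: 676
Match at i=10, j=46: a = 10·49 + 46 = 536.

536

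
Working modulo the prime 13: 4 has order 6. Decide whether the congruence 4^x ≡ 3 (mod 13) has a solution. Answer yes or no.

yes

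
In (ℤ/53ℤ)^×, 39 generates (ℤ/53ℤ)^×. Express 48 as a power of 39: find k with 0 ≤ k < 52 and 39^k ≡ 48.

17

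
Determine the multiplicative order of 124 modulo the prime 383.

The order of 124 must divide p − 1 = 382 = 2 · 191.
Divisors: 1, 2, 191, 382.
Check each in increasing order: 124^1 ≡ 124;  124^2 ≡ 56;  124^191 ≡ 1.
Smallest exponent giving 1 is 191.

191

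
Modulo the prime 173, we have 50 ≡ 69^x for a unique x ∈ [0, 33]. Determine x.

Compute 69^0 mod 173 = 1, then multiply by 69 repeatedly:
  69^0=1  69^1=69  69^2=90  69^3=155  69^4=142
  69^5=110  69^6=151  69^7=39  69^8=96  69^9=50
Found 50 at exponent 9.

9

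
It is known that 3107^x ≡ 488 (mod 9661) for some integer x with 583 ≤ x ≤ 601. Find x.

596

Compute 3107^583 mod 9661 = 329, then multiply by 3107 repeatedly:
  3107^583=329  3107^584=7798  3107^585=8259  3107^586=1097  3107^587=7707
  3107^588=5691  3107^589=2307  3107^590=9048  3107^591=8287  3107^592=1144
  3107^593=8821  3107^594=8251  3107^595=5224  3107^596=488
Found 488 at exponent 596.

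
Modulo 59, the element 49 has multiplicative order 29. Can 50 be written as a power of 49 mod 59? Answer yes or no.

no

50 ∈ ⟨49⟩ iff 50^29 ≡ 1 (mod 59), since |⟨49⟩| = 29.
50^29 mod 59 = 58.
Since 58 ≠ 1, 50 does not lie in the subgroup.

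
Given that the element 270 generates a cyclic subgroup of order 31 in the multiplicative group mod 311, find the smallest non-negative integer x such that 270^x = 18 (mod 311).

Successive powers of 270 modulo 311:
  270^0=1  270^1=270  270^2=126  270^3=121  270^4=15  270^5=7
  270^6=24  270^7=260  270^8=225  270^9=105  270^10=49  270^11=168
  270^12=265  270^13=20  270^14=113  270^15=32  270^16=243  270^17=300
  270^18=140  270^19=169  270^20=224  270^21=146  270^22=234  270^23=47
  270^24=250  270^25=13  270^26=89  270^27=83  270^28=18
So 270^28 ≡ 18 (mod 311), giving x = 28.

28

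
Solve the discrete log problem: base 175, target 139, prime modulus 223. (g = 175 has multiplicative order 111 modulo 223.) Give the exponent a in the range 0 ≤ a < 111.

79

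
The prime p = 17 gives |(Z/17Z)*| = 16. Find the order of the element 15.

8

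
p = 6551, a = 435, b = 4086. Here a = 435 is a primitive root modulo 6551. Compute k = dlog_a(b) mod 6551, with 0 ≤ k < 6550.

Baby-step giant-step with m = ceil(sqrt(6550)) = 81.
Baby table (435^j mod 6551 for j=0..80):
  0:1  1:435  2:5797  3:6111  4:5130  5:4210  6:3621  7:2895
  8:1533  9:5204  10:3645  11:233  12:3090  13:1195  14:2296  15:3008
  16:4831  17:5165  18:6333  19:3435  20:597  21:4206  22:1881  23:5911
  24:3293  25:4337  26:6458  27:5402  28:4612  29:1614  30:1133  31:1530
  32:3899  33:5907  34:1553  35:802  36:1667  37:4535  38:874  39:232
  40:2655  41:1949  42:2736  43:4429  44:621  45:1544  46:3438  47:1902
  48:1944  49:561  50:1648  51:2821  52:2098  53:2041  54:3450  55:571
  56:5998  57:1832  58:4249  59:933  60:6244  61:4026  62:2193  63:4060
  64:3881  65:4628  66:2023  67:2171  68:1041  69:816  70:1206  71:530
  72:1265  73:6542  74:2636  75:235  76:3960  77:6238  78:1416  79:166
  80:149
Giant step factor: 435^(-81) ≡ 6042 (mod 6551).
Scan 4086·6042^i mod 6551 for i = 0, 1, …:
  i=0: 4086   i=1: 3444   i=2: 2672   i=3: 2560
  i=4: 609   i=5: 4467   i=6: 6045   i=7: 2065
  i=8: 3626   i=9: 1748     …   i=55: 5683
  i=56: 2895
Match at i=56, j=7: k = 56·81 + 7 = 4543.

4543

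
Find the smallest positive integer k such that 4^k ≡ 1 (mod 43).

7

The order of 4 must divide p − 1 = 42 = 2 · 3 · 7.
Divisors: 1, 2, 3, 6, 7, 14, 21, 42.
Check each in increasing order: 4^1 ≡ 4;  4^2 ≡ 16;  4^3 ≡ 21;  4^6 ≡ 11;  4^7 ≡ 1.
Smallest exponent giving 1 is 7.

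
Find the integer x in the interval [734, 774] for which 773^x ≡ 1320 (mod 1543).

749

Compute 773^734 mod 1543 = 876, then multiply by 773 repeatedly:
  773^734=876  773^735=1314  773^736=428  773^737=642  773^738=963
  773^739=673  773^740=238  773^741=357  773^742=1307  773^743=1189
  773^744=1012  773^745=1518  773^746=734  773^747=1101  773^748=880
  773^749=1320
Found 1320 at exponent 749.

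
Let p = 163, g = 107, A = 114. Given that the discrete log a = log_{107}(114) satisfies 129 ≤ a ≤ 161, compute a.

Compute 107^129 mod 163 = 8, then multiply by 107 repeatedly:
  107^129=8  107^130=41  107^131=149  107^132=132  107^133=106
  107^134=95  107^135=59  107^136=119  107^137=19  107^138=77
  107^139=89  107^140=69  107^141=48  107^142=83  107^143=79
  107^144=140  107^145=147  107^146=81  107^147=28  107^148=62
  107^149=114
Found 114 at exponent 149.

149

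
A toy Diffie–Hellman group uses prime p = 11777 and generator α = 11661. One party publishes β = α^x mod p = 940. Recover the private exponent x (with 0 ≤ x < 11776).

8397

Baby-step giant-step with m = ceil(sqrt(11776)) = 109.
Baby table (11661^j mod 11777 for j=0..108):
  0:1  1:11661  2:1679  3:5445  4:4338  5:3203  6:5316  7:7525
  8:10375  9:9531  10:1442  11:9383  12:6833  13:8208  14:1809  15:2142
  16:10622  17:4433  18:3960  19:11720  20:6612  21:10290  22:7614  23:51
  24:5861  25:3190  26:6824  27:9252  28:10252  29:245  30:6911  31:10937
  32:3224  33:2880  34:7453  35:6950  36:6413  37:9820  38:3249  39:11757
  40:2320  41:1751  42:8870  43:7456  44:6602  45:11450  46:2601  47:4486
  48:9589  49:6491  50:772  51:4664  52:718  53:10928  54:4268  55:11323
  56:5556  57:3239  58:1140  59:9084  60:6186  61:821  62:10757  63:550
  64:6862  65:4844  66:3392  67:6946  68:6877  69:3104  70:5023  71:6182
  72:1285  73:4041  74:2324  75:1287  76:3809  77:5682  78:400  79:708
  80:311  81:11032  82:3981  83:9284  84:6540  85:6865  86:4496  87:8429
  88:11504  89:8114  90:936  91:9194  92:5203  93:8856  94:9080  95:6650
  96:5882  97:754  98:6752  99:5827  100:7134  101:8623  102:777  103:4084
  104:9113  105:2822  106:2404  107:3784  108:8582
Giant step factor: 11661^(-109) ≡ 3495 (mod 11777).
Scan 940·3495^i mod 11777 for i = 0, 1, …:
  i=0: 940   i=1: 11294   i=2: 7803   i=3: 7730
  i=4: 11689   i=5: 10419   i=6: 11698   i=7: 6543
  i=8: 8628   i=9: 5740     …   i=76: 628
  i=77: 4338
Match at i=77, j=4: x = 77·109 + 4 = 8397.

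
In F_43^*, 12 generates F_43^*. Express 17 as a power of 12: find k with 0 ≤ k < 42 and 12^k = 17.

Baby-step giant-step with m = ceil(sqrt(42)) = 7.
Baby table (12^j mod 43 for j=0..6):
  0:1  1:12  2:15  3:8  4:10  5:34  6:21
Giant step factor: 12^(-7) ≡ 7 (mod 43).
Scan 17·7^i mod 43 for i = 0, 1, …:
  i=0: 17   i=1: 33   i=2: 16   i=3: 26
  i=4: 10
Match at i=4, j=4: k = 4·7 + 4 = 32.

32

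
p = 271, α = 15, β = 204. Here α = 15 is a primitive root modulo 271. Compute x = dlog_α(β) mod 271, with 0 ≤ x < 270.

Baby-step giant-step with m = ceil(sqrt(270)) = 17.
Baby table (15^j mod 271 for j=0..16):
  0:1  1:15  2:225  3:123  4:219  5:33  6:224  7:108
  8:265  9:181  10:5  11:75  12:41  13:73  14:11  15:165
  16:36
Giant step factor: 15^(-17) ≡ 135 (mod 271).
Scan 204·135^i mod 271 for i = 0, 1, …:
  i=0: 204   i=1: 169   i=2: 51   i=3: 110
  i=4: 216   i=5: 163   i=6: 54   i=7: 244
  i=8: 149   i=9: 61   i=10: 105   i=11: 83
  i=12: 94   i=13: 224
Match at i=13, j=6: x = 13·17 + 6 = 227.

227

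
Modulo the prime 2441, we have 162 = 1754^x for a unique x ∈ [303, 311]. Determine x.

308

Compute 1754^303 mod 2441 = 680, then multiply by 1754 repeatedly:
  1754^303=680  1754^304=1512  1754^305=1122  1754^306=542  1754^307=1119
  1754^308=162
Found 162 at exponent 308.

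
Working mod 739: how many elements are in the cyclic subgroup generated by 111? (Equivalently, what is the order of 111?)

The order of 111 must divide p − 1 = 738 = 2 · 3^2 · 41.
Divisors: 1, 2, 3, 6, 9, 18, 41, 82, 123, 246, 369, 738.
Check each in increasing order: 111^1 ≡ 111;  111^2 ≡ 497;  111^3 ≡ 481;  111^6 ≡ 54;  111^9 ≡ 109;  111^18 ≡ 57;  111^41 ≡ 542;  111^82 ≡ 381;  111^123 ≡ 321;  111^246 ≡ 320;  111^369 ≡ 738;  111^738 ≡ 1.
Smallest exponent giving 1 is 738.

738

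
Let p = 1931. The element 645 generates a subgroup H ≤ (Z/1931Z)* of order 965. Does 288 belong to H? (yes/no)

288 ∈ ⟨645⟩ iff 288^965 ≡ 1 (mod 1931), since |⟨645⟩| = 965.
288^965 mod 1931 = 1930.
Since 1930 ≠ 1, 288 does not lie in the subgroup.

no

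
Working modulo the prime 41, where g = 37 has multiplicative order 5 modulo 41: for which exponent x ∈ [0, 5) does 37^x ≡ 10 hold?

4

Successive powers of 37 modulo 41:
  37^0=1  37^1=37  37^2=16  37^3=18  37^4=10
So 37^4 ≡ 10 (mod 41), giving x = 4.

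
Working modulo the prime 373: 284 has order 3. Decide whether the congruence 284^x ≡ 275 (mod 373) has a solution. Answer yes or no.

no

275 ∈ ⟨284⟩ iff 275^3 ≡ 1 (mod 373), since |⟨284⟩| = 3.
275^3 mod 373 = 260.
Since 260 ≠ 1, 275 does not lie in the subgroup.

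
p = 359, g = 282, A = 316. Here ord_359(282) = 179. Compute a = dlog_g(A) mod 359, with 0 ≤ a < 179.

Baby-step giant-step with m = ceil(sqrt(179)) = 14.
Baby table (282^j mod 359 for j=0..13):
  0:1  1:282  2:185  3:115  4:120  5:94  6:301  7:158
  8:40  9:151  10:220  11:292  12:133  13:170
Giant step factor: 282^(-14) ≡ 266 (mod 359).
Scan 316·266^i mod 359 for i = 0, 1, …:
  i=0: 316   i=1: 50   i=2: 17   i=3: 214
  i=4: 202   i=5: 241   i=6: 204   i=7: 55
  i=8: 270   i=9: 20   i=10: 294   i=11: 301
Match at i=11, j=6: a = 11·14 + 6 = 160.

160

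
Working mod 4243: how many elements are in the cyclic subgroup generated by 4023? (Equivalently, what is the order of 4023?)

707

The order of 4023 must divide p − 1 = 4242 = 2 · 3 · 7 · 101.
Divisors: 1, 2, 3, 6, 7, 14, 21, 42, 101, 202, 303, 606, 707, 1414, 2121, 4242.
Check each in increasing order: 4023^1 ≡ 4023;  4023^2 ≡ 1727;  4023^3 ≡ 1930;  4023^6 ≡ 3789;  4023^7 ≡ 2291;  4023^14 ≡ 90;  4023^21 ≡ 2526;  4023^42 ≡ 3447;  4023^101 ≡ 2817;  4023^202 ≡ 1079;  4023^303 ≡ 1555;  4023^606 ≡ 3758;  4023^707 ≡ 1.
Smallest exponent giving 1 is 707.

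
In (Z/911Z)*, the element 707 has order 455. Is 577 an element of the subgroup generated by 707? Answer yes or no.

577 ∈ ⟨707⟩ iff 577^455 ≡ 1 (mod 911), since |⟨707⟩| = 455.
577^455 mod 911 = 1.
Since 1 = 1, 577 lies in the subgroup.

yes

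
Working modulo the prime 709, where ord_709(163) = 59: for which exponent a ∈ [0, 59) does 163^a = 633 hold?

43

Baby-step giant-step with m = ceil(sqrt(59)) = 8.
Baby table (163^j mod 709 for j=0..7):
  0:1  1:163  2:336  3:175  4:165  5:662  6:138  7:515
Giant step factor: 163^(-8) ≡ 471 (mod 709).
Scan 633·471^i mod 709 for i = 0, 1, …:
  i=0: 633   i=1: 363   i=2: 104   i=3: 63
  i=4: 604   i=5: 175
Match at i=5, j=3: a = 5·8 + 3 = 43.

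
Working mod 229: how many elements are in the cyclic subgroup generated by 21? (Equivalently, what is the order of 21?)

76

The order of 21 must divide p − 1 = 228 = 2^2 · 3 · 19.
Divisors: 1, 2, 3, 4, 6, 12, 19, 38, 57, 76, 114, 228.
Check each in increasing order: 21^1 ≡ 21;  21^2 ≡ 212;  21^3 ≡ 101;  21^4 ≡ 60;  21^6 ≡ 125;  21^12 ≡ 53;  21^19 ≡ 122;  21^38 ≡ 228;  21^57 ≡ 107;  21^76 ≡ 1.
Smallest exponent giving 1 is 76.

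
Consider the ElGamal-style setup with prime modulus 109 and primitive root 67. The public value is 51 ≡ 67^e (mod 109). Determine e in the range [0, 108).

Baby-step giant-step with m = ceil(sqrt(108)) = 11.
Baby table (67^j mod 109 for j=0..10):
  0:1  1:67  2:20  3:32  4:73  5:95  6:43  7:47
  8:97  9:68  10:87
Giant step factor: 67^(-11) ≡ 65 (mod 109).
Scan 51·65^i mod 109 for i = 0, 1, …:
  i=0: 51   i=1: 45   i=2: 91   i=3: 29
  i=4: 32
Match at i=4, j=3: e = 4·11 + 3 = 47.

47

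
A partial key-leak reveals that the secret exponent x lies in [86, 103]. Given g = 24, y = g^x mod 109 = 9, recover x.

Compute 24^86 mod 109 = 74, then multiply by 24 repeatedly:
  24^86=74  24^87=32  24^88=5  24^89=11  24^90=46
  24^91=14  24^92=9
Found 9 at exponent 92.

92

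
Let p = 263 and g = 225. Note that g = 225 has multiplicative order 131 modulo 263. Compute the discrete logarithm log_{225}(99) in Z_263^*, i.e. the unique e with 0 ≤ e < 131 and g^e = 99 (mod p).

Baby-step giant-step with m = ceil(sqrt(131)) = 12.
Baby table (225^j mod 263 for j=0..11):
  0:1  1:225  2:129  3:95  4:72  5:157  6:83  7:2
  8:187  9:258  10:190  11:144
Giant step factor: 225^(-12) ≡ 98 (mod 263).
Scan 99·98^i mod 263 for i = 0, 1, …:
  i=0: 99   i=1: 234   i=2: 51   i=3: 1
Match at i=3, j=0: e = 3·12 + 0 = 36.

36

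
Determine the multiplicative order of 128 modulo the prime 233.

The order of 128 must divide p − 1 = 232 = 2^3 · 29.
Divisors: 1, 2, 4, 8, 29, 58, 116, 232.
Check each in increasing order: 128^1 ≡ 128;  128^2 ≡ 74;  128^4 ≡ 117;  128^8 ≡ 175;  128^29 ≡ 1.
Smallest exponent giving 1 is 29.

29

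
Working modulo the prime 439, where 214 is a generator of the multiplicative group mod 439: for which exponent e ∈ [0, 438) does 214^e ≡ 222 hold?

Baby-step giant-step with m = ceil(sqrt(438)) = 21.
Baby table (214^j mod 439 for j=0..20):
  0:1  1:214  2:140  3:108  4:284  5:194  6:250  7:381
  8:319  9:221  10:321  11:210  12:162  13:426  14:291  15:375
  16:352  17:259  18:112  19:262  20:315
Giant step factor: 214^(-21) ≡ 383 (mod 439).
Scan 222·383^i mod 439 for i = 0, 1, …:
  i=0: 222   i=1: 299   i=2: 377   i=3: 399
  i=4: 45   i=5: 114   i=6: 201   i=7: 158
  i=8: 371   i=9: 296   i=10: 106   i=11: 210
Match at i=11, j=11: e = 11·21 + 11 = 242.

242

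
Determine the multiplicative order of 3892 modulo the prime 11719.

3906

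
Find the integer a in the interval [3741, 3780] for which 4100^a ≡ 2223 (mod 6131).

Compute 4100^3741 mod 6131 = 3110, then multiply by 4100 repeatedly:
  4100^3741=3110  4100^3742=4651  4100^3743=1690  4100^3744=970  4100^3745=4112
  4100^3746=5081  4100^3747=5093  4100^3748=5245  4100^3749=3083  4100^3750=4309
  4100^3751=3489  4100^3752=1277  4100^3753=5957  4100^3754=3927  4100^3755=694
  4100^3756=616  4100^3757=5759  4100^3758=1419  4100^3759=5712  4100^3760=4911
  4100^3761=896  4100^3762=1131  4100^3763=2064  4100^3764=1620  4100^3765=2127
  4100^3766=2418  4100^3767=6104  4100^3768=5789  4100^3769=1799  4100^3770=307
  4100^3771=1845  4100^3772=4977  4100^3773=1732  4100^3774=1502  4100^3775=2676
  4100^3776=3241  4100^3777=2223
Found 2223 at exponent 3777.

3777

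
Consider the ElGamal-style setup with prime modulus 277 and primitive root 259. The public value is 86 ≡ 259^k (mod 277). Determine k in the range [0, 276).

Baby-step giant-step with m = ceil(sqrt(276)) = 17.
Baby table (259^j mod 277 for j=0..16):
  0:1  1:259  2:47  3:262  4:270  5:126  6:225  7:105
  8:49  9:226  10:87  11:96  12:211  13:80  14:222  15:159
  16:185
Giant step factor: 259^(-17) ≡ 46 (mod 277).
Scan 86·46^i mod 277 for i = 0, 1, …:
  i=0: 86   i=1: 78   i=2: 264   i=3: 233
  i=4: 192   i=5: 245   i=6: 190   i=7: 153
  i=8: 113   i=9: 212     …   i=13: 119
  i=14: 211
Match at i=14, j=12: k = 14·17 + 12 = 250.

250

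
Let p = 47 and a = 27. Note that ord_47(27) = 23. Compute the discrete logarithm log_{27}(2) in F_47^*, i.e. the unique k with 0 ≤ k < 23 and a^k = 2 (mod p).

21

Successive powers of 27 modulo 47:
  27^0=1  27^1=27  27^2=24  27^3=37  27^4=12  27^5=42
  27^6=6  27^7=21  27^8=3  27^9=34  27^10=25  27^11=17
  27^12=36  27^13=32  27^14=18  27^15=16  27^16=9  27^17=8
  27^18=28  27^19=4  27^20=14  27^21=2
So 27^21 ≡ 2 (mod 47), giving k = 21.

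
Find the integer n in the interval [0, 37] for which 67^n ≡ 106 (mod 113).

Compute 67^0 mod 113 = 1, then multiply by 67 repeatedly:
  67^0=1  67^1=67  67^2=82  67^3=70  67^4=57
  67^5=90  67^6=41  67^7=35  67^8=85  67^9=45
  67^10=77  67^11=74  67^12=99  67^13=79  67^14=95
  67^15=37  67^16=106
Found 106 at exponent 16.

16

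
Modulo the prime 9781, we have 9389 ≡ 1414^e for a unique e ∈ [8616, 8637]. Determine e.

Compute 1414^8616 mod 9781 = 1113, then multiply by 1414 repeatedly:
  1414^8616=1113  1414^8617=8822  1414^8618=3533  1414^8619=7352  1414^8620=8306
  1414^8621=7484  1414^8622=9115  1414^8623=7033  1414^8624=7166  1414^8625=9389
Found 9389 at exponent 8625.

8625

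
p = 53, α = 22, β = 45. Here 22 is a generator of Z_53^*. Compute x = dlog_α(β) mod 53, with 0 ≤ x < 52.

Baby-step giant-step with m = ceil(sqrt(52)) = 8.
Baby table (22^j mod 53 for j=0..7):
  0:1  1:22  2:7  3:48  4:49  5:18  6:25  7:20
Giant step factor: 22^(-8) ≡ 10 (mod 53).
Scan 45·10^i mod 53 for i = 0, 1, …:
  i=0: 45   i=1: 26   i=2: 48
Match at i=2, j=3: x = 2·8 + 3 = 19.

19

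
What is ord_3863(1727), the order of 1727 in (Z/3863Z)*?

The order of 1727 must divide p − 1 = 3862 = 2 · 1931.
Divisors: 1, 2, 1931, 3862.
Check each in increasing order: 1727^1 ≡ 1727;  1727^2 ≡ 293;  1727^1931 ≡ 3862;  1727^3862 ≡ 1.
Smallest exponent giving 1 is 3862.

3862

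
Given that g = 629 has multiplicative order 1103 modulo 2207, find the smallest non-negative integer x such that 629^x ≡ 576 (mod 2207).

Baby-step giant-step with m = ceil(sqrt(1103)) = 34.
Baby table (629^j mod 2207 for j=0..33):
  0:1  1:629  2:588  3:1283  4:1452  5:1817  6:1874  7:208
  8:619  9:919  10:2024  11:1864  12:539  13:1360  14:1331  15:746
  16:1350  17:1662  18:1487  19:1762  20:384  21:973  22:678  23:511
  24:1404  25:316  26:134  27:420  28:1547  29:1983  30:352  31:708
  32:1725  33:1388
Giant step factor: 629^(-34) ≡ 439 (mod 2207).
Scan 576·439^i mod 2207 for i = 0, 1, …:
  i=0: 576   i=1: 1266   i=2: 1817
Match at i=2, j=5: x = 2·34 + 5 = 73.

73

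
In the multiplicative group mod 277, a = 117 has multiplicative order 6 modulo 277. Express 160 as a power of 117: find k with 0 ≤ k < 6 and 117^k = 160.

4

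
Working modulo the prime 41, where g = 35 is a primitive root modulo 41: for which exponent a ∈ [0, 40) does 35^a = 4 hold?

Successive powers of 35 modulo 41:
  35^0=1  35^1=35  35^2=36  35^3=30  35^4=25  35^5=14
  35^6=39  35^7=12  35^8=10  35^9=22  35^10=32  35^11=13
  35^12=4
So 35^12 ≡ 4 (mod 41), giving a = 12.

12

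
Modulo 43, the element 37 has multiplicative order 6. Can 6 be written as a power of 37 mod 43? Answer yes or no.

yes

6 ∈ ⟨37⟩ iff 6^6 ≡ 1 (mod 43), since |⟨37⟩| = 6.
6^6 mod 43 = 1.
Since 1 = 1, 6 lies in the subgroup.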